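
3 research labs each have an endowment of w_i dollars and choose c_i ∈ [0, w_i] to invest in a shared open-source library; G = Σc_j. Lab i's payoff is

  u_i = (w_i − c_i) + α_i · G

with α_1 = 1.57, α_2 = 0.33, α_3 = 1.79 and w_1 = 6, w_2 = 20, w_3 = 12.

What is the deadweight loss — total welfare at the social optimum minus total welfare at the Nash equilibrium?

∂u_i/∂c_i = α_i − 1, so lab i contributes w_i if α_i > 1, else 0.
α_i > 1 for i ∈ {1, 3}; NE contributions (6, 0, 12), G = 18.
W^NE = Σw_i − G^NE + (Σα_i)·G^NE = 38 + 2.69·18 = 86.42.
Planner: ∂(Σu_j)/∂c_i = Σα_j − 1 = 2.69 > 0, so everyone contributes w_i; G^SO = 38, W^SO = 38 + 2.69·38 = 140.22.
Deadweight loss = 53.8.

53.8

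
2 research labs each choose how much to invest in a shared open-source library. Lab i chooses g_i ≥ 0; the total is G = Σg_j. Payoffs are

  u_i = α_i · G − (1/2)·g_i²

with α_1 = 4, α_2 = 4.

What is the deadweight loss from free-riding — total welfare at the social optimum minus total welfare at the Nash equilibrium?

16

Lab i's FOC: ∂u_i/∂g_i = α_i − g_i = 0, so g_i* = α_i.
NE contributions = (4, 4); G = 8.
W^NE = (Σα)·G − ½Σα_i² = 8² − ½·32 = 48.
Planner sets g_i = Σα_j = 8 for every i, so G^SO = 2·8 = 16.
W^SO = (Σα)·G^SO − ½·2·(Σα)² = (2/2)·8² = 64.
Deadweight loss = W^SO − W^NE = 16.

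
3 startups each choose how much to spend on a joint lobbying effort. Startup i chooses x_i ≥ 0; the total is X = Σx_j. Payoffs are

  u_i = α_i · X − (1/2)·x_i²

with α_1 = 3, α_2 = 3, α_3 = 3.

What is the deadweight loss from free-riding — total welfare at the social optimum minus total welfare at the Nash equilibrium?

Startup i's FOC: ∂u_i/∂x_i = α_i − x_i = 0, so x_i* = α_i.
NE contributions = (3, 3, 3); X = 9.
W^NE = (Σα)·X − ½Σα_i² = 9² − ½·27 = 67.5.
Planner sets x_i = Σα_j = 9 for every i, so X^SO = 3·9 = 27.
W^SO = (Σα)·X^SO − ½·3·(Σα)² = (3/2)·9² = 121.5.
Deadweight loss = W^SO − W^NE = 54.

54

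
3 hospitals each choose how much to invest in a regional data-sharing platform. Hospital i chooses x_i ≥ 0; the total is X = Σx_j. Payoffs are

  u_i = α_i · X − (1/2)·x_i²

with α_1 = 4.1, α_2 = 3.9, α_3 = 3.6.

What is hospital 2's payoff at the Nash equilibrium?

37.635

Hospital i's FOC: ∂u_i/∂x_i = α_i − x_i = 0, so x_i* = α_i.
NE contributions = (4.1, 3.9, 3.6); X = 11.6.
u_2 = α_2·X − ½·(x_2)² = 3.9·11.6 − ½·3.9² = 37.635.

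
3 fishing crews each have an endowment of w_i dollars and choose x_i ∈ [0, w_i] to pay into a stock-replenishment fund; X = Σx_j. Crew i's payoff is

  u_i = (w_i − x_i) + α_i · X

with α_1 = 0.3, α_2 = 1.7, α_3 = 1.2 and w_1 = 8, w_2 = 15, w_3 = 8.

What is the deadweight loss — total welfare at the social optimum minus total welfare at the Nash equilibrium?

17.6

∂u_i/∂x_i = α_i − 1, so crew i contributes w_i if α_i > 1, else 0.
α_i > 1 for i ∈ {2, 3}; NE contributions (0, 15, 8), X = 23.
W^NE = Σw_i − X^NE + (Σα_i)·X^NE = 31 + 2.2·23 = 81.6.
Planner: ∂(Σu_j)/∂x_i = Σα_j − 1 = 2.2 > 0, so everyone contributes w_i; X^SO = 31, W^SO = 31 + 2.2·31 = 99.2.
Deadweight loss = 17.6.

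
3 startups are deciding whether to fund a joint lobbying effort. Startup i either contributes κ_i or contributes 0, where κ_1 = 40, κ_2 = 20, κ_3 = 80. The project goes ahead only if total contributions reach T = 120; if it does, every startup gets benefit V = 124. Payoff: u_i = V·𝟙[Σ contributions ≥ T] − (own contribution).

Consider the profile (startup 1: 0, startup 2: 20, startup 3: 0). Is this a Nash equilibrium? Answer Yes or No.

Total = 20 < 120: not provided.
Startup 1 (pledges 0, payoff 0): pledging 40 → total 60, payoff -40. No gain.
Startup 2 (pledges 20, payoff -20): dropping to 0 → total 0, payoff 0. Profitable deviation.

No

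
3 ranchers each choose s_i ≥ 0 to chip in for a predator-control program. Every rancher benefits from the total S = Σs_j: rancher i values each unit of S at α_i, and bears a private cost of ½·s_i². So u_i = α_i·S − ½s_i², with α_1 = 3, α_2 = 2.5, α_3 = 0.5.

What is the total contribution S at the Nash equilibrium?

6

Rancher i's FOC: ∂u_i/∂s_i = α_i − s_i = 0, so s_i* = α_i.
NE contributions = (3, 2.5, 0.5); S = 6.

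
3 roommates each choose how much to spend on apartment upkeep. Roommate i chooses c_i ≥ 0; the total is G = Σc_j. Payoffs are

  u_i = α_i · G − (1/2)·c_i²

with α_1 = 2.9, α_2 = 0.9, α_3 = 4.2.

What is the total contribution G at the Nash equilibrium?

8

Roommate i's FOC: ∂u_i/∂c_i = α_i − c_i = 0, so c_i* = α_i.
NE contributions = (2.9, 0.9, 4.2); G = 8.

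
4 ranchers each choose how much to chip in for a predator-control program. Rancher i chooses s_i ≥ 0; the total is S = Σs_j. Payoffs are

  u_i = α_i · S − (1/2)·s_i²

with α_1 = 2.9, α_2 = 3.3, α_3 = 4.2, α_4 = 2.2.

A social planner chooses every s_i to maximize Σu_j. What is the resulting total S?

Planner FOC: ∂(Σu_j)/∂s_i = (Σα_j) − s_i = 0, so s_i^SO = Σα_j = 12.6 for every i; S^SO = 50.4.

50.4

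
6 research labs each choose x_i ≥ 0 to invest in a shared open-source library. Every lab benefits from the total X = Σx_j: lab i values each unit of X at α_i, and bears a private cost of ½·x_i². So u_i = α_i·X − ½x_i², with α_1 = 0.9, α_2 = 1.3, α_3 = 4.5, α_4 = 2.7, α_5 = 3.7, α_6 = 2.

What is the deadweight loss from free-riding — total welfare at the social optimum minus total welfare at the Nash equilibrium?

Lab i's FOC: ∂u_i/∂x_i = α_i − x_i = 0, so x_i* = α_i.
NE contributions = (0.9, 1.3, 4.5, 2.7, 3.7, 2); X = 15.1.
W^NE = (Σα)·X − ½Σα_i² = 15.1² − ½·47.73 = 204.145.
Planner sets x_i = Σα_j = 15.1 for every i, so X^SO = 6·15.1 = 90.6.
W^SO = (Σα)·X^SO − ½·6·(Σα)² = (6/2)·15.1² = 684.03.
Deadweight loss = W^SO − W^NE = 479.885.

479.885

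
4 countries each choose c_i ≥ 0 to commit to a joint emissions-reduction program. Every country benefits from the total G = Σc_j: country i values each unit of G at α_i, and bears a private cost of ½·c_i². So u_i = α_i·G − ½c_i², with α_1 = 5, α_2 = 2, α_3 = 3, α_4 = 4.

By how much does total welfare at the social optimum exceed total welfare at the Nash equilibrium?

Country i's FOC: ∂u_i/∂c_i = α_i − c_i = 0, so c_i* = α_i.
NE contributions = (5, 2, 3, 4); G = 14.
W^NE = (Σα)·G − ½Σα_i² = 14² − ½·54 = 169.
Planner sets c_i = Σα_j = 14 for every i, so G^SO = 4·14 = 56.
W^SO = (Σα)·G^SO − ½·4·(Σα)² = (4/2)·14² = 392.
Deadweight loss = W^SO − W^NE = 223.

223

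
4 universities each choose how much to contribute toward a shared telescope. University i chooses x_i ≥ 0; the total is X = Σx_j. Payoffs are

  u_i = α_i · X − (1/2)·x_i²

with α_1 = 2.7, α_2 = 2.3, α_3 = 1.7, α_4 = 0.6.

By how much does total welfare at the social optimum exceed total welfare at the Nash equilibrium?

University i's FOC: ∂u_i/∂x_i = α_i − x_i = 0, so x_i* = α_i.
NE contributions = (2.7, 2.3, 1.7, 0.6); X = 7.3.
W^NE = (Σα)·X − ½Σα_i² = 7.3² − ½·15.83 = 45.375.
Planner sets x_i = Σα_j = 7.3 for every i, so X^SO = 4·7.3 = 29.2.
W^SO = (Σα)·X^SO − ½·4·(Σα)² = (4/2)·7.3² = 106.58.
Deadweight loss = W^SO − W^NE = 61.205.

61.205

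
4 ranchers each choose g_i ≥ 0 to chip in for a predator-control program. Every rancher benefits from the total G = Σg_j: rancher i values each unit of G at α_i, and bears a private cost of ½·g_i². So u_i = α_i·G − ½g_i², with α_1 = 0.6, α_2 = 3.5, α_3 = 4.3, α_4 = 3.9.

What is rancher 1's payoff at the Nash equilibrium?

7.2

Rancher i's FOC: ∂u_i/∂g_i = α_i − g_i = 0, so g_i* = α_i.
NE contributions = (0.6, 3.5, 4.3, 3.9); G = 12.3.
u_1 = α_1·G − ½·(g_1)² = 0.6·12.3 − ½·0.6² = 7.2.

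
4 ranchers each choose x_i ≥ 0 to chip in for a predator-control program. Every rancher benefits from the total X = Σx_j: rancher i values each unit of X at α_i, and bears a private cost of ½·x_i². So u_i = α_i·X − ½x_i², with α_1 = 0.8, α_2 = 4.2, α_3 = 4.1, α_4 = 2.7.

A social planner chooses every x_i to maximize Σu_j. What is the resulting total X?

47.2

Planner FOC: ∂(Σu_j)/∂x_i = (Σα_j) − x_i = 0, so x_i^SO = Σα_j = 11.8 for every i; X^SO = 47.2.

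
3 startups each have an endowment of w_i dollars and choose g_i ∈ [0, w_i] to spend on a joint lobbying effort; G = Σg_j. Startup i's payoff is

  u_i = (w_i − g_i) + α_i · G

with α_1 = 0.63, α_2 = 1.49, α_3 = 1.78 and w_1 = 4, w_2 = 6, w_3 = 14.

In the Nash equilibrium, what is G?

∂u_i/∂g_i = α_i − 1, so startup i contributes w_i if α_i > 1, else 0.
α_i > 1 for i ∈ {2, 3}; NE contributions (0, 6, 14), G = 20.

20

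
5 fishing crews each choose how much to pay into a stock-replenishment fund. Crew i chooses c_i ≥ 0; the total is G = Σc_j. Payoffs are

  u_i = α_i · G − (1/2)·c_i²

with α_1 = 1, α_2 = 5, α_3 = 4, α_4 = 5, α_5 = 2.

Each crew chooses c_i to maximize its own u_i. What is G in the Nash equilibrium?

17

Crew i's FOC: ∂u_i/∂c_i = α_i − c_i = 0, so c_i* = α_i.
NE contributions = (1, 5, 4, 5, 2); G = 17.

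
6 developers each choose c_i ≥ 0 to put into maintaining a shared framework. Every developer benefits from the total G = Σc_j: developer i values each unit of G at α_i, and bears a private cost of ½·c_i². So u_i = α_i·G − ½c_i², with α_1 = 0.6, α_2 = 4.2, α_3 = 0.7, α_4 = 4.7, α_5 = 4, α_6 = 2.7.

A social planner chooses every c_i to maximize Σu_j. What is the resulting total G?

Planner FOC: ∂(Σu_j)/∂c_i = (Σα_j) − c_i = 0, so c_i^SO = Σα_j = 16.9 for every i; G^SO = 101.4.

101.4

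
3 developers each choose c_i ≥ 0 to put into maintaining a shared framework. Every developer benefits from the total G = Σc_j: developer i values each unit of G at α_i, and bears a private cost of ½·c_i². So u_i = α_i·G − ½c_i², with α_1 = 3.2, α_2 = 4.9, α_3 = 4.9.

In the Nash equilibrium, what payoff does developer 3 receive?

51.695

Developer i's FOC: ∂u_i/∂c_i = α_i − c_i = 0, so c_i* = α_i.
NE contributions = (3.2, 4.9, 4.9); G = 13.
u_3 = α_3·G − ½·(c_3)² = 4.9·13 − ½·4.9² = 51.695.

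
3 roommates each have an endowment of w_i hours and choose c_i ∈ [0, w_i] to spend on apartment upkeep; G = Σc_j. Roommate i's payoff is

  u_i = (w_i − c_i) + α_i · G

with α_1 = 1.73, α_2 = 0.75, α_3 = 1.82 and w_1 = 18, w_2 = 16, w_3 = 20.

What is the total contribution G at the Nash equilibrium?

∂u_i/∂c_i = α_i − 1, so roommate i contributes w_i if α_i > 1, else 0.
α_i > 1 for i ∈ {1, 3}; NE contributions (18, 0, 20), G = 38.

38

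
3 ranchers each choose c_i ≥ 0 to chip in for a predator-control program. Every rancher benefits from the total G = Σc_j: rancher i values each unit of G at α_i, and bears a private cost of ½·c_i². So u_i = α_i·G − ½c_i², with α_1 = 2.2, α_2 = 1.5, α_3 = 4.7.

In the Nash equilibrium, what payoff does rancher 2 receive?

11.475

Rancher i's FOC: ∂u_i/∂c_i = α_i − c_i = 0, so c_i* = α_i.
NE contributions = (2.2, 1.5, 4.7); G = 8.4.
u_2 = α_2·G − ½·(c_2)² = 1.5·8.4 − ½·1.5² = 11.475.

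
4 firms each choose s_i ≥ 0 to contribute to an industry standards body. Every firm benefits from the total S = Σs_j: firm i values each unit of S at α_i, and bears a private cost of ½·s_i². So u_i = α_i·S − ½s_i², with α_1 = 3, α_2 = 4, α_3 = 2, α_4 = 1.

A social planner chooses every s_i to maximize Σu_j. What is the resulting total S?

40

Planner FOC: ∂(Σu_j)/∂s_i = (Σα_j) − s_i = 0, so s_i^SO = Σα_j = 10 for every i; S^SO = 40.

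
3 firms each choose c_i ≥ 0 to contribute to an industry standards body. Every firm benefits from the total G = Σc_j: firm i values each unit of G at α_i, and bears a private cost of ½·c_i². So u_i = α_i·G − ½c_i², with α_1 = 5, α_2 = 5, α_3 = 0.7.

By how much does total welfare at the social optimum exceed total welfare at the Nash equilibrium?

82.49

Firm i's FOC: ∂u_i/∂c_i = α_i − c_i = 0, so c_i* = α_i.
NE contributions = (5, 5, 0.7); G = 10.7.
W^NE = (Σα)·G − ½Σα_i² = 10.7² − ½·50.49 = 89.245.
Planner sets c_i = Σα_j = 10.7 for every i, so G^SO = 3·10.7 = 32.1.
W^SO = (Σα)·G^SO − ½·3·(Σα)² = (3/2)·10.7² = 171.735.
Deadweight loss = W^SO − W^NE = 82.49.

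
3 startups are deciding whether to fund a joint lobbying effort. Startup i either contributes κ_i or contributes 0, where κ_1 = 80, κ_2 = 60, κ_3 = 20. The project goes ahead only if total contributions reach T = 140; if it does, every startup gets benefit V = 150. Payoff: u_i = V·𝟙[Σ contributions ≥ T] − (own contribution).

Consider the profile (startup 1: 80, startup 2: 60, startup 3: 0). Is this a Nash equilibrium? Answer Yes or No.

Total = 140 ≥ 140: provided.
Startup 1 (pledges 80, payoff 70): dropping to 0 → total 60, payoff 0. No gain.
Startup 2 (pledges 60, payoff 90): dropping to 0 → total 80, payoff 0. No gain.
Startup 3 (pledges 0, payoff 150): pledging 20 → total 160, payoff 130. No gain.

Yes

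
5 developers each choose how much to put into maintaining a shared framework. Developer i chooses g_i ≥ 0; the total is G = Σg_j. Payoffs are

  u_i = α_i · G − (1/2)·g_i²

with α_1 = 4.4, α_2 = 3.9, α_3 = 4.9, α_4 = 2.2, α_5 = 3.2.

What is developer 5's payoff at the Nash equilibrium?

54.4

Developer i's FOC: ∂u_i/∂g_i = α_i − g_i = 0, so g_i* = α_i.
NE contributions = (4.4, 3.9, 4.9, 2.2, 3.2); G = 18.6.
u_5 = α_5·G − ½·(g_5)² = 3.2·18.6 − ½·3.2² = 54.4.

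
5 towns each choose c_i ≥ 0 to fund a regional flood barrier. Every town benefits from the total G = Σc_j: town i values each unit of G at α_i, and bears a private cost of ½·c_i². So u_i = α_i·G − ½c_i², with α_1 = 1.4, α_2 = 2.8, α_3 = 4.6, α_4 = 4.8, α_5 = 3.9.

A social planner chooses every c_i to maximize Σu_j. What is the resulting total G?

87.5

Planner FOC: ∂(Σu_j)/∂c_i = (Σα_j) − c_i = 0, so c_i^SO = Σα_j = 17.5 for every i; G^SO = 87.5.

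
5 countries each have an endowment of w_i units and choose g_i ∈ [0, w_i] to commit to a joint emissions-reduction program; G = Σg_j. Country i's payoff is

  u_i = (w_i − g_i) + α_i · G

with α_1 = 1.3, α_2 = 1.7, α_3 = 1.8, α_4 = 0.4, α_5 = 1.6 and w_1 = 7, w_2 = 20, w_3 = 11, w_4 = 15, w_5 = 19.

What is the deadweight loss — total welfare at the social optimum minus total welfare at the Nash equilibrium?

∂u_i/∂g_i = α_i − 1, so country i contributes w_i if α_i > 1, else 0.
α_i > 1 for i ∈ {1, 2, 3, 5}; NE contributions (7, 20, 11, 0, 19), G = 57.
W^NE = Σw_i − G^NE + (Σα_i)·G^NE = 72 + 5.8·57 = 402.6.
Planner: ∂(Σu_j)/∂g_i = Σα_j − 1 = 5.8 > 0, so everyone contributes w_i; G^SO = 72, W^SO = 72 + 5.8·72 = 489.6.
Deadweight loss = 87.

87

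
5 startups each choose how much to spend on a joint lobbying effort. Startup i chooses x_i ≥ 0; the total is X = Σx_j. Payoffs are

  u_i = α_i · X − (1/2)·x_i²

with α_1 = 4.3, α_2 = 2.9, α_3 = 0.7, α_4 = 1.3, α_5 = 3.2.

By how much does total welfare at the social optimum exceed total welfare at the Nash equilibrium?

Startup i's FOC: ∂u_i/∂x_i = α_i − x_i = 0, so x_i* = α_i.
NE contributions = (4.3, 2.9, 0.7, 1.3, 3.2); X = 12.4.
W^NE = (Σα)·X − ½Σα_i² = 12.4² − ½·39.32 = 134.1.
Planner sets x_i = Σα_j = 12.4 for every i, so X^SO = 5·12.4 = 62.
W^SO = (Σα)·X^SO − ½·5·(Σα)² = (5/2)·12.4² = 384.4.
Deadweight loss = W^SO − W^NE = 250.3.

250.3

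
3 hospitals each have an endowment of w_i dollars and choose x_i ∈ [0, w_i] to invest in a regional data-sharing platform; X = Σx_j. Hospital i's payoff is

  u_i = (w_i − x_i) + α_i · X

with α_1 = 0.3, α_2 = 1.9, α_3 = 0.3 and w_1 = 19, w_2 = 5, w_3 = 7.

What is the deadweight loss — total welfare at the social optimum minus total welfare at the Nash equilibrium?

∂u_i/∂x_i = α_i − 1, so hospital i contributes w_i if α_i > 1, else 0.
α_i > 1 for i ∈ {2}; NE contributions (0, 5, 0), X = 5.
W^NE = Σw_i − X^NE + (Σα_i)·X^NE = 31 + 1.5·5 = 38.5.
Planner: ∂(Σu_j)/∂x_i = Σα_j − 1 = 1.5 > 0, so everyone contributes w_i; X^SO = 31, W^SO = 31 + 1.5·31 = 77.5.
Deadweight loss = 39.

39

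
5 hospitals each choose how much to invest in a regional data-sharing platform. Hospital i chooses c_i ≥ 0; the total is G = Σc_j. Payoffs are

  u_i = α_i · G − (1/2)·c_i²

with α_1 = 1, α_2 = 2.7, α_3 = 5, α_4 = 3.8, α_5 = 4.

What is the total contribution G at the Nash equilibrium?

16.5

Hospital i's FOC: ∂u_i/∂c_i = α_i − c_i = 0, so c_i* = α_i.
NE contributions = (1, 2.7, 5, 3.8, 4); G = 16.5.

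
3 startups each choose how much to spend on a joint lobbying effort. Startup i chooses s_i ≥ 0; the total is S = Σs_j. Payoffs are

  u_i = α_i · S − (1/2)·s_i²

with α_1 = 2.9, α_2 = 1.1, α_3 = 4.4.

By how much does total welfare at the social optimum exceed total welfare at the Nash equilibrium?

Startup i's FOC: ∂u_i/∂s_i = α_i − s_i = 0, so s_i* = α_i.
NE contributions = (2.9, 1.1, 4.4); S = 8.4.
W^NE = (Σα)·S − ½Σα_i² = 8.4² − ½·28.98 = 56.07.
Planner sets s_i = Σα_j = 8.4 for every i, so S^SO = 3·8.4 = 25.2.
W^SO = (Σα)·S^SO − ½·3·(Σα)² = (3/2)·8.4² = 105.84.
Deadweight loss = W^SO − W^NE = 49.77.

49.77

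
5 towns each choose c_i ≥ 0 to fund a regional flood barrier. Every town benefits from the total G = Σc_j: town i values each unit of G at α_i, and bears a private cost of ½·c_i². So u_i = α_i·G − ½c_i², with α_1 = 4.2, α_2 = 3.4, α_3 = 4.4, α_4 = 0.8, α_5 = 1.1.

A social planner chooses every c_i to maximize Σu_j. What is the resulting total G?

69.5

Planner FOC: ∂(Σu_j)/∂c_i = (Σα_j) − c_i = 0, so c_i^SO = Σα_j = 13.9 for every i; G^SO = 69.5.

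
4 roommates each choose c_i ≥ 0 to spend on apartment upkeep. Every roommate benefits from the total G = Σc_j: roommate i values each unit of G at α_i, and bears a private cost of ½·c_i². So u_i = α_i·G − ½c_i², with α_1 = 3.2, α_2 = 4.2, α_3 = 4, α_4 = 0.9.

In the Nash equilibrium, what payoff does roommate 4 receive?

Roommate i's FOC: ∂u_i/∂c_i = α_i − c_i = 0, so c_i* = α_i.
NE contributions = (3.2, 4.2, 4, 0.9); G = 12.3.
u_4 = α_4·G − ½·(c_4)² = 0.9·12.3 − ½·0.9² = 10.665.

10.665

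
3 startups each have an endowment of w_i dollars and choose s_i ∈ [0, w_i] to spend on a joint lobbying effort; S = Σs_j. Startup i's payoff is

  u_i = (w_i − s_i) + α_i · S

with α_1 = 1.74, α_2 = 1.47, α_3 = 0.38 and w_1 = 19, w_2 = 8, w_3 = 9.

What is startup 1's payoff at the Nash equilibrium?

46.98

∂u_i/∂s_i = α_i − 1, so startup i contributes w_i if α_i > 1, else 0.
α_i > 1 for i ∈ {1, 2}; NE contributions (19, 8, 0), S = 27.
u_1 = (19 − 19) + 1.74·27 = 46.98.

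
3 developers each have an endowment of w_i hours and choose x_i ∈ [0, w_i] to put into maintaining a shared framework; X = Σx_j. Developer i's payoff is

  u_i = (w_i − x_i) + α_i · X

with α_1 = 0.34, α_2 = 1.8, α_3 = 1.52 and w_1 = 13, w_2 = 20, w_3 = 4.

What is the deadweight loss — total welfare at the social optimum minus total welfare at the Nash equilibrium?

∂u_i/∂x_i = α_i − 1, so developer i contributes w_i if α_i > 1, else 0.
α_i > 1 for i ∈ {2, 3}; NE contributions (0, 20, 4), X = 24.
W^NE = Σw_i − X^NE + (Σα_i)·X^NE = 37 + 2.66·24 = 100.84.
Planner: ∂(Σu_j)/∂x_i = Σα_j − 1 = 2.66 > 0, so everyone contributes w_i; X^SO = 37, W^SO = 37 + 2.66·37 = 135.42.
Deadweight loss = 34.58.

34.58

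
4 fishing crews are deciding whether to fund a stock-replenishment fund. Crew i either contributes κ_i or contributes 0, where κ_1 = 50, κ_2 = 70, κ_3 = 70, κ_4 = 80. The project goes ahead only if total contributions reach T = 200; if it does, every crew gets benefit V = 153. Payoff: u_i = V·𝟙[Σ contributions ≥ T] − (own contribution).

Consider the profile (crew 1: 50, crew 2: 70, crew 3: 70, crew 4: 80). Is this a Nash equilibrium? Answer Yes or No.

No

Total = 270 ≥ 200: provided.
Crew 1 (pledges 50, payoff 103): dropping to 0 → total 220, payoff 153. Profitable deviation.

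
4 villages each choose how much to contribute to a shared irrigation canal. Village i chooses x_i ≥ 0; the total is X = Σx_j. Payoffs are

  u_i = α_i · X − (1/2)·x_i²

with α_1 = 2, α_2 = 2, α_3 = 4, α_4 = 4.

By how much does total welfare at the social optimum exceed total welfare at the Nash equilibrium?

164

Village i's FOC: ∂u_i/∂x_i = α_i − x_i = 0, so x_i* = α_i.
NE contributions = (2, 2, 4, 4); X = 12.
W^NE = (Σα)·X − ½Σα_i² = 12² − ½·40 = 124.
Planner sets x_i = Σα_j = 12 for every i, so X^SO = 4·12 = 48.
W^SO = (Σα)·X^SO − ½·4·(Σα)² = (4/2)·12² = 288.
Deadweight loss = W^SO − W^NE = 164.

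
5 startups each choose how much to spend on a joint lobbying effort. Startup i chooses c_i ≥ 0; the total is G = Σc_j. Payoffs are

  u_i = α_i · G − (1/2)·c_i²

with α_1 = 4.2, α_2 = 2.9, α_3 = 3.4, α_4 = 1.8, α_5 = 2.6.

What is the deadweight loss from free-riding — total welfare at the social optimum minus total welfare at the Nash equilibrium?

Startup i's FOC: ∂u_i/∂c_i = α_i − c_i = 0, so c_i* = α_i.
NE contributions = (4.2, 2.9, 3.4, 1.8, 2.6); G = 14.9.
W^NE = (Σα)·G − ½Σα_i² = 14.9² − ½·47.61 = 198.205.
Planner sets c_i = Σα_j = 14.9 for every i, so G^SO = 5·14.9 = 74.5.
W^SO = (Σα)·G^SO − ½·5·(Σα)² = (5/2)·14.9² = 555.025.
Deadweight loss = W^SO − W^NE = 356.82.

356.82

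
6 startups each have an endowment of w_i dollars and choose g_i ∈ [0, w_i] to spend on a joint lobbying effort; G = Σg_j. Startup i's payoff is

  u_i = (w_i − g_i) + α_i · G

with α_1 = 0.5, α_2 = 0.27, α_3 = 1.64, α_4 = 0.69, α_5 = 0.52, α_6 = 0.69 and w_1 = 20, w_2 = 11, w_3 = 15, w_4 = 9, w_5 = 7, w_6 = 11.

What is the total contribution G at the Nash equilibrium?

∂u_i/∂g_i = α_i − 1, so startup i contributes w_i if α_i > 1, else 0.
α_i > 1 for i ∈ {3}; NE contributions (0, 0, 15, 0, 0, 0), G = 15.

15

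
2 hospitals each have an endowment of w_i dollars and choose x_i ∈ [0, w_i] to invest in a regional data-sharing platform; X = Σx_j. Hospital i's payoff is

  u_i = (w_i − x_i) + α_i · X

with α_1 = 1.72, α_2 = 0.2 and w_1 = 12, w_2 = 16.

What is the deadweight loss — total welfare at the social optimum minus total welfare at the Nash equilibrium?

14.72

∂u_i/∂x_i = α_i − 1, so hospital i contributes w_i if α_i > 1, else 0.
α_i > 1 for i ∈ {1}; NE contributions (12, 0), X = 12.
W^NE = Σw_i − X^NE + (Σα_i)·X^NE = 28 + 0.92·12 = 39.04.
Planner: ∂(Σu_j)/∂x_i = Σα_j − 1 = 0.92 > 0, so everyone contributes w_i; X^SO = 28, W^SO = 28 + 0.92·28 = 53.76.
Deadweight loss = 14.72.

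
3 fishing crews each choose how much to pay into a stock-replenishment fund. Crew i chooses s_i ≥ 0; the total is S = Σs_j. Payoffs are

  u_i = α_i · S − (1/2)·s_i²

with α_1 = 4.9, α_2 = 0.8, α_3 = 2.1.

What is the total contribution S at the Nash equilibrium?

Crew i's FOC: ∂u_i/∂s_i = α_i − s_i = 0, so s_i* = α_i.
NE contributions = (4.9, 0.8, 2.1); S = 7.8.

7.8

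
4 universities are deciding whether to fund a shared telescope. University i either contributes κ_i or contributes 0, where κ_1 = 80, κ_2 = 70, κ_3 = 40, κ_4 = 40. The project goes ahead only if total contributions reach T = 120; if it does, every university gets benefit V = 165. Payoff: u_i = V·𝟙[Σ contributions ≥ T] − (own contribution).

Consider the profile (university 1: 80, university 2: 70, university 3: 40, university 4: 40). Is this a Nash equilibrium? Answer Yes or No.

Total = 230 ≥ 120: provided.
University 1 (pledges 80, payoff 85): dropping to 0 → total 150, payoff 165. Profitable deviation.

No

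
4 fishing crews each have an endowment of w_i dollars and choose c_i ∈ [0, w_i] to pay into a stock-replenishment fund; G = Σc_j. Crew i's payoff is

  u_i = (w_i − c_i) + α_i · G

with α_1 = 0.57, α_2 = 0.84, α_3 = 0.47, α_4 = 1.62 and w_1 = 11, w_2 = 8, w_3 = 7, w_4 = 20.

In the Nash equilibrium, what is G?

∂u_i/∂c_i = α_i − 1, so crew i contributes w_i if α_i > 1, else 0.
α_i > 1 for i ∈ {4}; NE contributions (0, 0, 0, 20), G = 20.

20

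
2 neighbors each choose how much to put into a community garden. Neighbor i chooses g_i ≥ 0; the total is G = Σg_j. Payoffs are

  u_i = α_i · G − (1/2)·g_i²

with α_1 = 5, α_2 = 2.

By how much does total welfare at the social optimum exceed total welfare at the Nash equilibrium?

Neighbor i's FOC: ∂u_i/∂g_i = α_i − g_i = 0, so g_i* = α_i.
NE contributions = (5, 2); G = 7.
W^NE = (Σα)·G − ½Σα_i² = 7² − ½·29 = 34.5.
Planner sets g_i = Σα_j = 7 for every i, so G^SO = 2·7 = 14.
W^SO = (Σα)·G^SO − ½·2·(Σα)² = (2/2)·7² = 49.
Deadweight loss = W^SO − W^NE = 14.5.

14.5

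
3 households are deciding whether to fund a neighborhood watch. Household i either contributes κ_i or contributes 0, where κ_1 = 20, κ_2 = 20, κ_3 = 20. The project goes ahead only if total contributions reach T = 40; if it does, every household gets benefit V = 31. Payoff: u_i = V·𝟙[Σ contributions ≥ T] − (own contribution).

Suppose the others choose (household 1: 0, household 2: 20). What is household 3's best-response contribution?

Others' total = 20. Contributing 20 brings total to 40 ≥ 40: gain V − κ_3 = 11.
Best response: 20.

20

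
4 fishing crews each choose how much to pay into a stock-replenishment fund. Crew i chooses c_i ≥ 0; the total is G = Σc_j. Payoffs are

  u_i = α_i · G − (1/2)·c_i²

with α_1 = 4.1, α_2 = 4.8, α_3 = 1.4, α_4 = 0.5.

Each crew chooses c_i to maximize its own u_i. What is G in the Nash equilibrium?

10.8

Crew i's FOC: ∂u_i/∂c_i = α_i − c_i = 0, so c_i* = α_i.
NE contributions = (4.1, 4.8, 1.4, 0.5); G = 10.8.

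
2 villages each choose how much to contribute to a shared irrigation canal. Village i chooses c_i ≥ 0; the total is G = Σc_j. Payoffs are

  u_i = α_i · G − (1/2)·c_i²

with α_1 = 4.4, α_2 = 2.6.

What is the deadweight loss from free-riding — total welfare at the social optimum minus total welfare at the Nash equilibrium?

Village i's FOC: ∂u_i/∂c_i = α_i − c_i = 0, so c_i* = α_i.
NE contributions = (4.4, 2.6); G = 7.
W^NE = (Σα)·G − ½Σα_i² = 7² − ½·26.12 = 35.94.
Planner sets c_i = Σα_j = 7 for every i, so G^SO = 2·7 = 14.
W^SO = (Σα)·G^SO − ½·2·(Σα)² = (2/2)·7² = 49.
Deadweight loss = W^SO − W^NE = 13.06.

13.06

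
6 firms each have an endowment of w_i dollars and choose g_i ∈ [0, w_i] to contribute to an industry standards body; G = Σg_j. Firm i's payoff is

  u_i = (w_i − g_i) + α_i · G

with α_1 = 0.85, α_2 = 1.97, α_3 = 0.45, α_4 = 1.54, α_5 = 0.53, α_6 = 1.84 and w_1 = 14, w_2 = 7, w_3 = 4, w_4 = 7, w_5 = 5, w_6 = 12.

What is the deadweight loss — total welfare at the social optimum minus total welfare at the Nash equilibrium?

142.14

∂u_i/∂g_i = α_i − 1, so firm i contributes w_i if α_i > 1, else 0.
α_i > 1 for i ∈ {2, 4, 6}; NE contributions (0, 7, 0, 7, 0, 12), G = 26.
W^NE = Σw_i − G^NE + (Σα_i)·G^NE = 49 + 6.18·26 = 209.68.
Planner: ∂(Σu_j)/∂g_i = Σα_j − 1 = 6.18 > 0, so everyone contributes w_i; G^SO = 49, W^SO = 49 + 6.18·49 = 351.82.
Deadweight loss = 142.14.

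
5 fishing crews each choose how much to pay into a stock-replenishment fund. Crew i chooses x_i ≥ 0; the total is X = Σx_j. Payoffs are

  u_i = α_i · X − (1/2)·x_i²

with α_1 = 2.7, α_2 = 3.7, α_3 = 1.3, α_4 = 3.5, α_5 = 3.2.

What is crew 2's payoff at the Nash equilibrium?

Crew i's FOC: ∂u_i/∂x_i = α_i − x_i = 0, so x_i* = α_i.
NE contributions = (2.7, 3.7, 1.3, 3.5, 3.2); X = 14.4.
u_2 = α_2·X − ½·(x_2)² = 3.7·14.4 − ½·3.7² = 46.435.

46.435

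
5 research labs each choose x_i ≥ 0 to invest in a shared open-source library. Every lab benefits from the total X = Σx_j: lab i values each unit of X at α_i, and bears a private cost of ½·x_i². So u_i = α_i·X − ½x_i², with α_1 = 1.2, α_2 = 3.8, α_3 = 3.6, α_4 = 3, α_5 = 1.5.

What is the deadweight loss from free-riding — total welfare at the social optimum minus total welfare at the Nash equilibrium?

Lab i's FOC: ∂u_i/∂x_i = α_i − x_i = 0, so x_i* = α_i.
NE contributions = (1.2, 3.8, 3.6, 3, 1.5); X = 13.1.
W^NE = (Σα)·X − ½Σα_i² = 13.1² − ½·40.09 = 151.565.
Planner sets x_i = Σα_j = 13.1 for every i, so X^SO = 5·13.1 = 65.5.
W^SO = (Σα)·X^SO − ½·5·(Σα)² = (5/2)·13.1² = 429.025.
Deadweight loss = W^SO − W^NE = 277.46.

277.46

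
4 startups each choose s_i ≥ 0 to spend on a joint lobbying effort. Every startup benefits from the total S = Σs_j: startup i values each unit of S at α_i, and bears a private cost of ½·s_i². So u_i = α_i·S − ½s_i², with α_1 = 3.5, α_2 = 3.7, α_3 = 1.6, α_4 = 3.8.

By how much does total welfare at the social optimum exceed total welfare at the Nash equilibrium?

Startup i's FOC: ∂u_i/∂s_i = α_i − s_i = 0, so s_i* = α_i.
NE contributions = (3.5, 3.7, 1.6, 3.8); S = 12.6.
W^NE = (Σα)·S − ½Σα_i² = 12.6² − ½·42.94 = 137.29.
Planner sets s_i = Σα_j = 12.6 for every i, so S^SO = 4·12.6 = 50.4.
W^SO = (Σα)·S^SO − ½·4·(Σα)² = (4/2)·12.6² = 317.52.
Deadweight loss = W^SO − W^NE = 180.23.

180.23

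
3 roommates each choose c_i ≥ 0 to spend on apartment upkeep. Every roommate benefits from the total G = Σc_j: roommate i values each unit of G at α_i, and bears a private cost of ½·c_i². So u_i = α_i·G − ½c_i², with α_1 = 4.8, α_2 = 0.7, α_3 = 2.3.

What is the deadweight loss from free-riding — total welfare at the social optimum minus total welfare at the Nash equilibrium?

44.83

Roommate i's FOC: ∂u_i/∂c_i = α_i − c_i = 0, so c_i* = α_i.
NE contributions = (4.8, 0.7, 2.3); G = 7.8.
W^NE = (Σα)·G − ½Σα_i² = 7.8² − ½·28.82 = 46.43.
Planner sets c_i = Σα_j = 7.8 for every i, so G^SO = 3·7.8 = 23.4.
W^SO = (Σα)·G^SO − ½·3·(Σα)² = (3/2)·7.8² = 91.26.
Deadweight loss = W^SO − W^NE = 44.83.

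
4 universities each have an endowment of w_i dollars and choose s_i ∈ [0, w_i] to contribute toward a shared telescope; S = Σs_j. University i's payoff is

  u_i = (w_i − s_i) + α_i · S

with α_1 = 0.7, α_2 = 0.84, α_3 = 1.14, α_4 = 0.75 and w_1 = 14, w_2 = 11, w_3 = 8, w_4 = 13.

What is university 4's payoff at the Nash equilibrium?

19

∂u_i/∂s_i = α_i − 1, so university i contributes w_i if α_i > 1, else 0.
α_i > 1 for i ∈ {3}; NE contributions (0, 0, 8, 0), S = 8.
u_4 = (13 − 0) + 0.75·8 = 19.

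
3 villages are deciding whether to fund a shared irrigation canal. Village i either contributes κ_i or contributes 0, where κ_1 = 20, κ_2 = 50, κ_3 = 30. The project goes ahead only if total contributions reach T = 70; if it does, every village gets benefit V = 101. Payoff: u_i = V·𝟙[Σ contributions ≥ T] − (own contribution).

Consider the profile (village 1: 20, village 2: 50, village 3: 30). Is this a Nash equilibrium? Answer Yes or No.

Total = 100 ≥ 70: provided.
Village 1 (pledges 20, payoff 81): dropping to 0 → total 80, payoff 101. Profitable deviation.

No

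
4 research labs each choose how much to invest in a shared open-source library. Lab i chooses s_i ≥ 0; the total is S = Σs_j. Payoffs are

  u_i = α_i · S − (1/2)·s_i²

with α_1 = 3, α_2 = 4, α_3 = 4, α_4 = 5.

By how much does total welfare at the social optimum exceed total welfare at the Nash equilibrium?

Lab i's FOC: ∂u_i/∂s_i = α_i − s_i = 0, so s_i* = α_i.
NE contributions = (3, 4, 4, 5); S = 16.
W^NE = (Σα)·S − ½Σα_i² = 16² − ½·66 = 223.
Planner sets s_i = Σα_j = 16 for every i, so S^SO = 4·16 = 64.
W^SO = (Σα)·S^SO − ½·4·(Σα)² = (4/2)·16² = 512.
Deadweight loss = W^SO − W^NE = 289.

289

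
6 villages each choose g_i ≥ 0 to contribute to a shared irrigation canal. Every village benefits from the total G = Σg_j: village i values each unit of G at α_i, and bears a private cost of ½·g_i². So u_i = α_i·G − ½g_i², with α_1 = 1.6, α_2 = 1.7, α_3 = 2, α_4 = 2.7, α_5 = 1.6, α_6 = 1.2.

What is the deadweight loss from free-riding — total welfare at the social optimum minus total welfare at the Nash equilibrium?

Village i's FOC: ∂u_i/∂g_i = α_i − g_i = 0, so g_i* = α_i.
NE contributions = (1.6, 1.7, 2, 2.7, 1.6, 1.2); G = 10.8.
W^NE = (Σα)·G − ½Σα_i² = 10.8² − ½·20.74 = 106.27.
Planner sets g_i = Σα_j = 10.8 for every i, so G^SO = 6·10.8 = 64.8.
W^SO = (Σα)·G^SO − ½·6·(Σα)² = (6/2)·10.8² = 349.92.
Deadweight loss = W^SO − W^NE = 243.65.

243.65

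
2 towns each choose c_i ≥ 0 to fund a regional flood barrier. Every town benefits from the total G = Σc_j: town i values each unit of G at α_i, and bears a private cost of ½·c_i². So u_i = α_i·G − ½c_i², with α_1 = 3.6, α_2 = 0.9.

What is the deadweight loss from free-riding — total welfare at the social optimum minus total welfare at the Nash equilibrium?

Town i's FOC: ∂u_i/∂c_i = α_i − c_i = 0, so c_i* = α_i.
NE contributions = (3.6, 0.9); G = 4.5.
W^NE = (Σα)·G − ½Σα_i² = 4.5² − ½·13.77 = 13.365.
Planner sets c_i = Σα_j = 4.5 for every i, so G^SO = 2·4.5 = 9.
W^SO = (Σα)·G^SO − ½·2·(Σα)² = (2/2)·4.5² = 20.25.
Deadweight loss = W^SO − W^NE = 6.885.

6.885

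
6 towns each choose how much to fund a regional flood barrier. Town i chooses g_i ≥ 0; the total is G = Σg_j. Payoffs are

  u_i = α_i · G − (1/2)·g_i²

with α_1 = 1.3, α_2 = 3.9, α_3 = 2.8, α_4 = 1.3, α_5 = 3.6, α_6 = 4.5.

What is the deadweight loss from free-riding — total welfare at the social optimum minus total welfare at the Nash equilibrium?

635.34

Town i's FOC: ∂u_i/∂g_i = α_i − g_i = 0, so g_i* = α_i.
NE contributions = (1.3, 3.9, 2.8, 1.3, 3.6, 4.5); G = 17.4.
W^NE = (Σα)·G − ½Σα_i² = 17.4² − ½·59.64 = 272.94.
Planner sets g_i = Σα_j = 17.4 for every i, so G^SO = 6·17.4 = 104.4.
W^SO = (Σα)·G^SO − ½·6·(Σα)² = (6/2)·17.4² = 908.28.
Deadweight loss = W^SO − W^NE = 635.34.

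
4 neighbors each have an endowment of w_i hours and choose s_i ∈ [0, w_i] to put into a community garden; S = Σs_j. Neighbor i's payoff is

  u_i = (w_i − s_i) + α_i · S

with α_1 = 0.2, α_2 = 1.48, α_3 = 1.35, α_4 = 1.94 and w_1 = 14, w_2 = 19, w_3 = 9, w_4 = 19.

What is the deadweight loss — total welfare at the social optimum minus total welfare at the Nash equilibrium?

55.58

∂u_i/∂s_i = α_i − 1, so neighbor i contributes w_i if α_i > 1, else 0.
α_i > 1 for i ∈ {2, 3, 4}; NE contributions (0, 19, 9, 19), S = 47.
W^NE = Σw_i − S^NE + (Σα_i)·S^NE = 61 + 3.97·47 = 247.59.
Planner: ∂(Σu_j)/∂s_i = Σα_j − 1 = 3.97 > 0, so everyone contributes w_i; S^SO = 61, W^SO = 61 + 3.97·61 = 303.17.
Deadweight loss = 55.58.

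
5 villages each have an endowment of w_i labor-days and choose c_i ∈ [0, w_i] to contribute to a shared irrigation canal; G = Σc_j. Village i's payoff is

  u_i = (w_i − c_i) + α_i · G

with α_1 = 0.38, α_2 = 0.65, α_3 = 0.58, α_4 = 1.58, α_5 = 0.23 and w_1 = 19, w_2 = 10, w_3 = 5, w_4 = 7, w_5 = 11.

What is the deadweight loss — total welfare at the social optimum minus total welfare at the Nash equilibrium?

108.9

∂u_i/∂c_i = α_i − 1, so village i contributes w_i if α_i > 1, else 0.
α_i > 1 for i ∈ {4}; NE contributions (0, 0, 0, 7, 0), G = 7.
W^NE = Σw_i − G^NE + (Σα_i)·G^NE = 52 + 2.42·7 = 68.94.
Planner: ∂(Σu_j)/∂c_i = Σα_j − 1 = 2.42 > 0, so everyone contributes w_i; G^SO = 52, W^SO = 52 + 2.42·52 = 177.84.
Deadweight loss = 108.9.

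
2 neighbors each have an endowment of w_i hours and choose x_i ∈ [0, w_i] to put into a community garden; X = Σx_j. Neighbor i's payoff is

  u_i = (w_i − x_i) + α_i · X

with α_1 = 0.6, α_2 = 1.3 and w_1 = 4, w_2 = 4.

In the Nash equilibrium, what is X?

4

∂u_i/∂x_i = α_i − 1, so neighbor i contributes w_i if α_i > 1, else 0.
α_i > 1 for i ∈ {2}; NE contributions (0, 4), X = 4.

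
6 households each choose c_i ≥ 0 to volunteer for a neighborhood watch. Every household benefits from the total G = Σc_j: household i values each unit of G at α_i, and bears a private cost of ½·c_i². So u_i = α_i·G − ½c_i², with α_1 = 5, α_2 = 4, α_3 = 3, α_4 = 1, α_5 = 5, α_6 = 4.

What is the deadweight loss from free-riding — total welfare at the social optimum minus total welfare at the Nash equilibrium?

1014

Household i's FOC: ∂u_i/∂c_i = α_i − c_i = 0, so c_i* = α_i.
NE contributions = (5, 4, 3, 1, 5, 4); G = 22.
W^NE = (Σα)·G − ½Σα_i² = 22² − ½·92 = 438.
Planner sets c_i = Σα_j = 22 for every i, so G^SO = 6·22 = 132.
W^SO = (Σα)·G^SO − ½·6·(Σα)² = (6/2)·22² = 1452.
Deadweight loss = W^SO − W^NE = 1014.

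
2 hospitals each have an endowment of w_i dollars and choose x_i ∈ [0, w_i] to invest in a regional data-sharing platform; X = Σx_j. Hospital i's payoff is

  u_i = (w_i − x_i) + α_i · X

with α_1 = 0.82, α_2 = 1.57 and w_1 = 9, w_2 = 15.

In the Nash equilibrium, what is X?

∂u_i/∂x_i = α_i − 1, so hospital i contributes w_i if α_i > 1, else 0.
α_i > 1 for i ∈ {2}; NE contributions (0, 15), X = 15.

15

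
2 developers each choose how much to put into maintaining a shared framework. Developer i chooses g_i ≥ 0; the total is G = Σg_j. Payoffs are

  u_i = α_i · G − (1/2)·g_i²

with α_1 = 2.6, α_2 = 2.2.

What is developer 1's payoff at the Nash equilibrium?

Developer i's FOC: ∂u_i/∂g_i = α_i − g_i = 0, so g_i* = α_i.
NE contributions = (2.6, 2.2); G = 4.8.
u_1 = α_1·G − ½·(g_1)² = 2.6·4.8 − ½·2.6² = 9.1.

9.1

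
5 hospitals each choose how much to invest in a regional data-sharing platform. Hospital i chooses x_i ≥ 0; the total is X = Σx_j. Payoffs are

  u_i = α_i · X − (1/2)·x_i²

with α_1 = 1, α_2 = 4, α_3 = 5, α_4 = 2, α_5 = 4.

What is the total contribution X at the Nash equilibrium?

Hospital i's FOC: ∂u_i/∂x_i = α_i − x_i = 0, so x_i* = α_i.
NE contributions = (1, 4, 5, 2, 4); X = 16.

16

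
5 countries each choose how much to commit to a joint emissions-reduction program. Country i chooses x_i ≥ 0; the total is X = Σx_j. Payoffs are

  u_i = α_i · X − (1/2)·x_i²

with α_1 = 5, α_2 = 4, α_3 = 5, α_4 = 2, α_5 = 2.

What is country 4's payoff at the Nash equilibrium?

Country i's FOC: ∂u_i/∂x_i = α_i − x_i = 0, so x_i* = α_i.
NE contributions = (5, 4, 5, 2, 2); X = 18.
u_4 = α_4·X − ½·(x_4)² = 2·18 − ½·2² = 34.

34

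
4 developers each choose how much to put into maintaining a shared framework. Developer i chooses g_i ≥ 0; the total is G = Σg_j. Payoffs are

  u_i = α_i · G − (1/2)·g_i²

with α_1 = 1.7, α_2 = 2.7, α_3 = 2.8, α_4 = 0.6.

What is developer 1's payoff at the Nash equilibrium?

11.815

Developer i's FOC: ∂u_i/∂g_i = α_i − g_i = 0, so g_i* = α_i.
NE contributions = (1.7, 2.7, 2.8, 0.6); G = 7.8.
u_1 = α_1·G − ½·(g_1)² = 1.7·7.8 − ½·1.7² = 11.815.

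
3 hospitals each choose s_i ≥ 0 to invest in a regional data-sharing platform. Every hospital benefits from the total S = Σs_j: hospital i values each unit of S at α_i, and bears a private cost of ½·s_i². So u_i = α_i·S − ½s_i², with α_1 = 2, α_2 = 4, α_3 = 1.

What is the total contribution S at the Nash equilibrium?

7

Hospital i's FOC: ∂u_i/∂s_i = α_i − s_i = 0, so s_i* = α_i.
NE contributions = (2, 4, 1); S = 7.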